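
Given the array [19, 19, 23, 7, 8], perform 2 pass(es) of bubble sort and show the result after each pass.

After pass 1: [19, 19, 7, 8, 23] (2 swaps)
After pass 2: [19, 7, 8, 19, 23] (2 swaps)
Total swaps: 4


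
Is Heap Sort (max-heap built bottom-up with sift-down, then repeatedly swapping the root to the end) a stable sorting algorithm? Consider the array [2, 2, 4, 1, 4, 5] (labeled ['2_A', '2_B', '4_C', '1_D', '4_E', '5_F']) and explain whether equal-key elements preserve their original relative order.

Trace Heap Sort on the labeled array (the key is the number; the letter only tracks identity):
  Build max-heap: [5_F, 4_E, 4_C, 1_D, 2_B, 2_A]
  Swap root 5_F to index 5, re-heapify first 5 -> [4_E, 2_A, 4_C, 1_D, 2_B, 5_F]
  Swap root 4_E to index 4, re-heapify first 4 -> [4_C, 2_A, 2_B, 1_D, 4_E, 5_F]
  Swap root 4_C to index 3, re-heapify first 3 -> [2_A, 1_D, 2_B, 4_C, 4_E, 5_F]
  Swap root 2_A to index 2, re-heapify first 2 -> [2_B, 1_D, 2_A, 4_C, 4_E, 5_F]
  Swap root 2_B to index 1, re-heapify first 1 -> [1_D, 2_B, 2_A, 4_C, 4_E, 5_F]
Final order: [1_D, 2_B, 2_A, 4_C, 4_E, 5_F]
Equal keys:
  value 2: originally 2_A, 2_B; after sorting 2_B, 2_A -> order changed
  value 4: originally 4_C, 4_E; after sorting 4_C, 4_E -> order preserved
Equal keys were reordered, so Heap Sort is not stable: heap construction and root-to-end swaps move elements without regard to the original order of equal keys. (One such input is enough; an unstable sort may happen to preserve order on other inputs, but it gives no guarantee.)
Answer: Not stable


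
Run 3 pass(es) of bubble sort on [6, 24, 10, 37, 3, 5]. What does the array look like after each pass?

After pass 1: [6, 10, 24, 3, 5, 37] (3 swaps)
After pass 2: [6, 10, 3, 5, 24, 37] (2 swaps)
After pass 3: [6, 3, 5, 10, 24, 37] (2 swaps)
Total swaps: 7


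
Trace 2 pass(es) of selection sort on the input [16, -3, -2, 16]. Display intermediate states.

Pass 1: Select minimum -3 at index 1, swap -> [-3, 16, -2, 16]
Pass 2: Select minimum -2 at index 2, swap -> [-3, -2, 16, 16]


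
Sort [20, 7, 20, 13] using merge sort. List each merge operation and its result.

Divide and conquer:
  Merge [20] + [7] -> [7, 20]
  Merge [20] + [13] -> [13, 20]
  Merge [7, 20] + [13, 20] -> [7, 13, 20, 20]


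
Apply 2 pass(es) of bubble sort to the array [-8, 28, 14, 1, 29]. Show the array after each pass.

After pass 1: [-8, 14, 1, 28, 29] (2 swaps)
After pass 2: [-8, 1, 14, 28, 29] (1 swaps)
Total swaps: 3


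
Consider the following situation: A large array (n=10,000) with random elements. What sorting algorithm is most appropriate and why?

Best choice: Quicksort or Mergesort
Reason: Both have O(n log n) average case; quicksort has lower constant factors


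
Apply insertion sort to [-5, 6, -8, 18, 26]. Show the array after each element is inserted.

First element -5 is already 'sorted'
Insert 6: shifted 0 elements -> [-5, 6, -8, 18, 26]
Insert -8: shifted 2 elements -> [-8, -5, 6, 18, 26]
Insert 18: shifted 0 elements -> [-8, -5, 6, 18, 26]
Insert 26: shifted 0 elements -> [-8, -5, 6, 18, 26]


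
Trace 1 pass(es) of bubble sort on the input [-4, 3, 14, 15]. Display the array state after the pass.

After pass 1: [-4, 3, 14, 15] (0 swaps)
Total swaps: 0


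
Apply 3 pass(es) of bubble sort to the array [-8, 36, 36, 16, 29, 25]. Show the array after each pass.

After pass 1: [-8, 36, 16, 29, 25, 36] (3 swaps)
After pass 2: [-8, 16, 29, 25, 36, 36] (3 swaps)
After pass 3: [-8, 16, 25, 29, 36, 36] (1 swaps)
Total swaps: 7


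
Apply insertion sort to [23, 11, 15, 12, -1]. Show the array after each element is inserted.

First element 23 is already 'sorted'
Insert 11: shifted 1 elements -> [11, 23, 15, 12, -1]
Insert 15: shifted 1 elements -> [11, 15, 23, 12, -1]
Insert 12: shifted 2 elements -> [11, 12, 15, 23, -1]
Insert -1: shifted 4 elements -> [-1, 11, 12, 15, 23]


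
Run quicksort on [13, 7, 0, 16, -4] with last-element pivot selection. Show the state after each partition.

Partition 1: pivot=-4 at index 0 -> [-4, 7, 0, 16, 13]
Partition 2: pivot=13 at index 3 -> [-4, 7, 0, 13, 16]
Partition 3: pivot=0 at index 1 -> [-4, 0, 7, 13, 16]


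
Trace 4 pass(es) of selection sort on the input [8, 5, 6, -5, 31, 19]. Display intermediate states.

Pass 1: Select minimum -5 at index 3, swap -> [-5, 5, 6, 8, 31, 19]
Pass 2: Select minimum 5 at index 1, swap -> [-5, 5, 6, 8, 31, 19]
Pass 3: Select minimum 6 at index 2, swap -> [-5, 5, 6, 8, 31, 19]
Pass 4: Select minimum 8 at index 3, swap -> [-5, 5, 6, 8, 31, 19]


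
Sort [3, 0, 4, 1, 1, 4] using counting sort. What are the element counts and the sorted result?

Count array: [1, 2, 0, 1, 2]
(count[i] = number of elements equal to i)
Cumulative count: [1, 3, 3, 4, 6]
Sorted: [0, 1, 1, 3, 4, 4]


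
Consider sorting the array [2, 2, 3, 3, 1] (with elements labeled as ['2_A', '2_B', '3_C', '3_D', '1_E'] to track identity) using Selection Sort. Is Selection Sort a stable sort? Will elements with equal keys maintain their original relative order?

Trace Selection Sort on the labeled array (the key is the number; the letter only tracks identity):
  Pass 1: minimum of unsorted part is 1_E at index 4; swap it with 2_A at index 0 -> [1_E, 2_B, 3_C, 3_D, 2_A]
  Pass 2: minimum 2_B is already at index 1; no swap -> [1_E, 2_B, 3_C, 3_D, 2_A]
  Pass 3: minimum of unsorted part is 2_A at index 4; swap it with 3_C at index 2 -> [1_E, 2_B, 2_A, 3_D, 3_C]
  Pass 4: minimum 3_D is already at index 3; no swap -> [1_E, 2_B, 2_A, 3_D, 3_C]
Final order: [1_E, 2_B, 2_A, 3_D, 3_C]
Equal keys:
  value 2: originally 2_A, 2_B; after sorting 2_B, 2_A -> order changed
  value 3: originally 3_C, 3_D; after sorting 3_D, 3_C -> order changed
Equal keys were reordered, so Selection Sort is not stable: the long-range swap that moves the minimum into place can carry an element past an equal key. (One such input is enough; an unstable sort may happen to preserve order on other inputs, but it gives no guarantee.)
Answer: Not stable


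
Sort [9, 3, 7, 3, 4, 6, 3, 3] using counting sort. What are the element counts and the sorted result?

Count array: [0, 0, 0, 4, 1, 0, 1, 1, 0, 1]
(count[i] = number of elements equal to i)
Cumulative count: [0, 0, 0, 4, 5, 5, 6, 7, 7, 8]
Sorted: [3, 3, 3, 3, 4, 6, 7, 9]


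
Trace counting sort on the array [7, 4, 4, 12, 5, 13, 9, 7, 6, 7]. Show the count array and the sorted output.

Count array: [0, 0, 0, 0, 2, 1, 1, 3, 0, 1, 0, 0, 1, 1]
(count[i] = number of elements equal to i)
Cumulative count: [0, 0, 0, 0, 2, 3, 4, 7, 7, 8, 8, 8, 9, 10]
Sorted: [4, 4, 5, 6, 7, 7, 7, 9, 12, 13]


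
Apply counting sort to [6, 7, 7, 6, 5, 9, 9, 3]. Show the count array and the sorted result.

Count array: [0, 0, 0, 1, 0, 1, 2, 2, 0, 2]
(count[i] = number of elements equal to i)
Cumulative count: [0, 0, 0, 1, 1, 2, 4, 6, 6, 8]
Sorted: [3, 5, 6, 6, 7, 7, 9, 9]


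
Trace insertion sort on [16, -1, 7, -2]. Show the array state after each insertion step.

First element 16 is already 'sorted'
Insert -1: shifted 1 elements -> [-1, 16, 7, -2]
Insert 7: shifted 1 elements -> [-1, 7, 16, -2]
Insert -2: shifted 3 elements -> [-2, -1, 7, 16]


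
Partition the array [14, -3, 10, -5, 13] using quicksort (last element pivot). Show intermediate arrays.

Partition 1: pivot=13 at index 3 -> [-3, 10, -5, 13, 14]
Partition 2: pivot=-5 at index 0 -> [-5, 10, -3, 13, 14]
Partition 3: pivot=-3 at index 1 -> [-5, -3, 10, 13, 14]


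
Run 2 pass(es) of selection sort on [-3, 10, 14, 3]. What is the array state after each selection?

Pass 1: Select minimum -3 at index 0, swap -> [-3, 10, 14, 3]
Pass 2: Select minimum 3 at index 3, swap -> [-3, 3, 14, 10]


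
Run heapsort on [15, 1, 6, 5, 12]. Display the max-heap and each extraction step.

Build heap: [15, 12, 6, 5, 1]
Extract 15: [12, 5, 6, 1, 15]
Extract 12: [6, 5, 1, 12, 15]
Extract 6: [5, 1, 6, 12, 15]
Extract 5: [1, 5, 6, 12, 15]


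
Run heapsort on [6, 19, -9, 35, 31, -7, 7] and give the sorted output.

Build heap: [35, 31, 7, 19, 6, -7, -9]
Extract 35: [31, 19, 7, -9, 6, -7, 35]
Extract 31: [19, 6, 7, -9, -7, 31, 35]
Extract 19: [7, 6, -7, -9, 19, 31, 35]
Extract 7: [6, -9, -7, 7, 19, 31, 35]
Extract 6: [-7, -9, 6, 7, 19, 31, 35]
Extract -7: [-9, -7, 6, 7, 19, 31, 35]


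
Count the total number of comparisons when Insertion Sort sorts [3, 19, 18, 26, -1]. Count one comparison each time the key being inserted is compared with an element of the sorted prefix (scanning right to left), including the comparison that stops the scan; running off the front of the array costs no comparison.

Insert 19: 3 <= 19 (stop) = 1 comparison(s) -> [3, 19, 18, 26, -1]
Insert 18: 19 > 18 (shift), 3 <= 18 (stop) = 2 comparison(s) -> [3, 18, 19, 26, -1]
Insert 26: 19 <= 26 (stop) = 1 comparison(s) -> [3, 18, 19, 26, -1]
Insert -1: 26 > -1 (shift), 19 > -1 (shift), 18 > -1 (shift), 3 > -1 (shift), reached front = 4 comparison(s) -> [-1, 3, 18, 19, 26]
Total comparisons: 1 + 2 + 1 + 4 = 8


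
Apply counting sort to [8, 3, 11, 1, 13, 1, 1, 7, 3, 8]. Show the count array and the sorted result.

Count array: [0, 3, 0, 2, 0, 0, 0, 1, 2, 0, 0, 1, 0, 1]
(count[i] = number of elements equal to i)
Cumulative count: [0, 3, 3, 5, 5, 5, 5, 6, 8, 8, 8, 9, 9, 10]
Sorted: [1, 1, 1, 3, 3, 7, 8, 8, 11, 13]


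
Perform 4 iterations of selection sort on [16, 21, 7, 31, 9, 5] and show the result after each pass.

Pass 1: Select minimum 5 at index 5, swap -> [5, 21, 7, 31, 9, 16]
Pass 2: Select minimum 7 at index 2, swap -> [5, 7, 21, 31, 9, 16]
Pass 3: Select minimum 9 at index 4, swap -> [5, 7, 9, 31, 21, 16]
Pass 4: Select minimum 16 at index 5, swap -> [5, 7, 9, 16, 21, 31]


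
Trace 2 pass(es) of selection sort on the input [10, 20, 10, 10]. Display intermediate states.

Pass 1: Select minimum 10 at index 0, swap -> [10, 20, 10, 10]
Pass 2: Select minimum 10 at index 2, swap -> [10, 10, 20, 10]


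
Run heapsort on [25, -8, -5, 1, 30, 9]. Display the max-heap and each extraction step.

Build heap: [30, 25, 9, 1, -8, -5]
Extract 30: [25, 1, 9, -5, -8, 30]
Extract 25: [9, 1, -8, -5, 25, 30]
Extract 9: [1, -5, -8, 9, 25, 30]
Extract 1: [-5, -8, 1, 9, 25, 30]
Extract -5: [-8, -5, 1, 9, 25, 30]


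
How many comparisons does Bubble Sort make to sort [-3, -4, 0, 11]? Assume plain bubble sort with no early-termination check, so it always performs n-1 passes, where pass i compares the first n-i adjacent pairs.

Pass 1: compare adjacent pairs (0,1)..(2,3) = 3 comparison(s), 1 swap(s) -> [-4, -3, 0, 11]
Pass 2: compare adjacent pairs (0,1)..(1,2) = 2 comparison(s), 0 swap(s) -> [-4, -3, 0, 11]
Pass 3: compare adjacent pairs (0,1)..(0,1) = 1 comparison(s), 0 swap(s) -> [-4, -3, 0, 11]
Total comparisons: 3 + 2 + 1 = 6


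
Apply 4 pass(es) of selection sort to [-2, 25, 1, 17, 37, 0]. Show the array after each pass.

Pass 1: Select minimum -2 at index 0, swap -> [-2, 25, 1, 17, 37, 0]
Pass 2: Select minimum 0 at index 5, swap -> [-2, 0, 1, 17, 37, 25]
Pass 3: Select minimum 1 at index 2, swap -> [-2, 0, 1, 17, 37, 25]
Pass 4: Select minimum 17 at index 3, swap -> [-2, 0, 1, 17, 37, 25]


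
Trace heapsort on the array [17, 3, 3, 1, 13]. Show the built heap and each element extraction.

Build heap: [17, 13, 3, 1, 3]
Extract 17: [13, 3, 3, 1, 17]
Extract 13: [3, 1, 3, 13, 17]
Extract 3: [3, 1, 3, 13, 17]
Extract 3: [1, 3, 3, 13, 17]


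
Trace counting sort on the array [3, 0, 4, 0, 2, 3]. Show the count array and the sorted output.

Count array: [2, 0, 1, 2, 1]
(count[i] = number of elements equal to i)
Cumulative count: [2, 2, 3, 5, 6]
Sorted: [0, 0, 2, 3, 3, 4]


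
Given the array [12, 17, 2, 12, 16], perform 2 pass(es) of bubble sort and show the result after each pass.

After pass 1: [12, 2, 12, 16, 17] (3 swaps)
After pass 2: [2, 12, 12, 16, 17] (1 swaps)
Total swaps: 4


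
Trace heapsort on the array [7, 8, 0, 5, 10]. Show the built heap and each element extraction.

Build heap: [10, 8, 0, 5, 7]
Extract 10: [8, 7, 0, 5, 10]
Extract 8: [7, 5, 0, 8, 10]
Extract 7: [5, 0, 7, 8, 10]
Extract 5: [0, 5, 7, 8, 10]


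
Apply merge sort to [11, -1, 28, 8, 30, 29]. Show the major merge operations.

Divide and conquer:
  Merge [-1] + [28] -> [-1, 28]
  Merge [11] + [-1, 28] -> [-1, 11, 28]
  Merge [30] + [29] -> [29, 30]
  Merge [8] + [29, 30] -> [8, 29, 30]
  Merge [-1, 11, 28] + [8, 29, 30] -> [-1, 8, 11, 28, 29, 30]


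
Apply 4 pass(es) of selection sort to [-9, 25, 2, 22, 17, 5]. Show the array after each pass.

Pass 1: Select minimum -9 at index 0, swap -> [-9, 25, 2, 22, 17, 5]
Pass 2: Select minimum 2 at index 2, swap -> [-9, 2, 25, 22, 17, 5]
Pass 3: Select minimum 5 at index 5, swap -> [-9, 2, 5, 22, 17, 25]
Pass 4: Select minimum 17 at index 4, swap -> [-9, 2, 5, 17, 22, 25]


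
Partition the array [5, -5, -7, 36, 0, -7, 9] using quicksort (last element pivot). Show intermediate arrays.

Partition 1: pivot=9 at index 5 -> [5, -5, -7, 0, -7, 9, 36]
Partition 2: pivot=-7 at index 1 -> [-7, -7, 5, 0, -5, 9, 36]
Partition 3: pivot=-5 at index 2 -> [-7, -7, -5, 0, 5, 9, 36]
Partition 4: pivot=5 at index 4 -> [-7, -7, -5, 0, 5, 9, 36]


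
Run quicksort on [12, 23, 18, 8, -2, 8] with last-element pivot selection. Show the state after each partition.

Partition 1: pivot=8 at index 2 -> [8, -2, 8, 12, 23, 18]
Partition 2: pivot=-2 at index 0 -> [-2, 8, 8, 12, 23, 18]
Partition 3: pivot=18 at index 4 -> [-2, 8, 8, 12, 18, 23]


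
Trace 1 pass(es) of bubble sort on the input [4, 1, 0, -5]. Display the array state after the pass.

After pass 1: [1, 0, -5, 4] (3 swaps)
Total swaps: 3


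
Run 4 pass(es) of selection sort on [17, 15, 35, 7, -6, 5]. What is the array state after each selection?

Pass 1: Select minimum -6 at index 4, swap -> [-6, 15, 35, 7, 17, 5]
Pass 2: Select minimum 5 at index 5, swap -> [-6, 5, 35, 7, 17, 15]
Pass 3: Select minimum 7 at index 3, swap -> [-6, 5, 7, 35, 17, 15]
Pass 4: Select minimum 15 at index 5, swap -> [-6, 5, 7, 15, 17, 35]


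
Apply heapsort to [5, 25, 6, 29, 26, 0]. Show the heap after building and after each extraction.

Build heap: [29, 26, 6, 25, 5, 0]
Extract 29: [26, 25, 6, 0, 5, 29]
Extract 26: [25, 5, 6, 0, 26, 29]
Extract 25: [6, 5, 0, 25, 26, 29]
Extract 6: [5, 0, 6, 25, 26, 29]
Extract 5: [0, 5, 6, 25, 26, 29]


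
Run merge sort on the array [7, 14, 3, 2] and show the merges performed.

Divide and conquer:
  Merge [7] + [14] -> [7, 14]
  Merge [3] + [2] -> [2, 3]
  Merge [7, 14] + [2, 3] -> [2, 3, 7, 14]


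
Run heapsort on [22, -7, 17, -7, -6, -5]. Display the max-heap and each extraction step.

Build heap: [22, -6, 17, -7, -7, -5]
Extract 22: [17, -6, -5, -7, -7, 22]
Extract 17: [-5, -6, -7, -7, 17, 22]
Extract -5: [-6, -7, -7, -5, 17, 22]
Extract -6: [-7, -7, -6, -5, 17, 22]
Extract -7: [-7, -7, -6, -5, 17, 22]


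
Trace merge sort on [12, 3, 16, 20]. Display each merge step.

Divide and conquer:
  Merge [12] + [3] -> [3, 12]
  Merge [16] + [20] -> [16, 20]
  Merge [3, 12] + [16, 20] -> [3, 12, 16, 20]


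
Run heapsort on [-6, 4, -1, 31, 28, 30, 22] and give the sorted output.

Build heap: [31, 28, 30, 4, -6, -1, 22]
Extract 31: [30, 28, 22, 4, -6, -1, 31]
Extract 30: [28, 4, 22, -1, -6, 30, 31]
Extract 28: [22, 4, -6, -1, 28, 30, 31]
Extract 22: [4, -1, -6, 22, 28, 30, 31]
Extract 4: [-1, -6, 4, 22, 28, 30, 31]
Extract -1: [-6, -1, 4, 22, 28, 30, 31]


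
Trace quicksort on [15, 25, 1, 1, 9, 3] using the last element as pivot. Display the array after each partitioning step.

Partition 1: pivot=3 at index 2 -> [1, 1, 3, 25, 9, 15]
Partition 2: pivot=1 at index 1 -> [1, 1, 3, 25, 9, 15]
Partition 3: pivot=15 at index 4 -> [1, 1, 3, 9, 15, 25]


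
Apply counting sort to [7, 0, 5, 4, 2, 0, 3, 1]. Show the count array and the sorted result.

Count array: [2, 1, 1, 1, 1, 1, 0, 1]
(count[i] = number of elements equal to i)
Cumulative count: [2, 3, 4, 5, 6, 7, 7, 8]
Sorted: [0, 0, 1, 2, 3, 4, 5, 7]


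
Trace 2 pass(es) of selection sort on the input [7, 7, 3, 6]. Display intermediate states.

Pass 1: Select minimum 3 at index 2, swap -> [3, 7, 7, 6]
Pass 2: Select minimum 6 at index 3, swap -> [3, 6, 7, 7]


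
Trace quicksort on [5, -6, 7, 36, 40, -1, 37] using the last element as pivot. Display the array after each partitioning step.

Partition 1: pivot=37 at index 5 -> [5, -6, 7, 36, -1, 37, 40]
Partition 2: pivot=-1 at index 1 -> [-6, -1, 7, 36, 5, 37, 40]
Partition 3: pivot=5 at index 2 -> [-6, -1, 5, 36, 7, 37, 40]
Partition 4: pivot=7 at index 3 -> [-6, -1, 5, 7, 36, 37, 40]


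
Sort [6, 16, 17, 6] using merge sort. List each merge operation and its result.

Divide and conquer:
  Merge [6] + [16] -> [6, 16]
  Merge [17] + [6] -> [6, 17]
  Merge [6, 16] + [6, 17] -> [6, 6, 16, 17]


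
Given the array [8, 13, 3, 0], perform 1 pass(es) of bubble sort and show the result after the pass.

After pass 1: [8, 3, 0, 13] (2 swaps)
Total swaps: 2


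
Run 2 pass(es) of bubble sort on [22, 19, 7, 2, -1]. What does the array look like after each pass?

After pass 1: [19, 7, 2, -1, 22] (4 swaps)
After pass 2: [7, 2, -1, 19, 22] (3 swaps)
Total swaps: 7


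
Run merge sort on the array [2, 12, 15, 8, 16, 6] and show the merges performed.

Divide and conquer:
  Merge [12] + [15] -> [12, 15]
  Merge [2] + [12, 15] -> [2, 12, 15]
  Merge [16] + [6] -> [6, 16]
  Merge [8] + [6, 16] -> [6, 8, 16]
  Merge [2, 12, 15] + [6, 8, 16] -> [2, 6, 8, 12, 15, 16]


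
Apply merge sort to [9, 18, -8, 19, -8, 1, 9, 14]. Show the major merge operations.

Divide and conquer:
  Merge [9] + [18] -> [9, 18]
  Merge [-8] + [19] -> [-8, 19]
  Merge [9, 18] + [-8, 19] -> [-8, 9, 18, 19]
  Merge [-8] + [1] -> [-8, 1]
  Merge [9] + [14] -> [9, 14]
  Merge [-8, 1] + [9, 14] -> [-8, 1, 9, 14]
  Merge [-8, 9, 18, 19] + [-8, 1, 9, 14] -> [-8, -8, 1, 9, 9, 14, 18, 19]


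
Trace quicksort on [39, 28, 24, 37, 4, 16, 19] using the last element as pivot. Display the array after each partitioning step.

Partition 1: pivot=19 at index 2 -> [4, 16, 19, 37, 39, 28, 24]
Partition 2: pivot=16 at index 1 -> [4, 16, 19, 37, 39, 28, 24]
Partition 3: pivot=24 at index 3 -> [4, 16, 19, 24, 39, 28, 37]
Partition 4: pivot=37 at index 5 -> [4, 16, 19, 24, 28, 37, 39]


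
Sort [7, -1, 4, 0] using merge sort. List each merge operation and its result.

Divide and conquer:
  Merge [7] + [-1] -> [-1, 7]
  Merge [4] + [0] -> [0, 4]
  Merge [-1, 7] + [0, 4] -> [-1, 0, 4, 7]


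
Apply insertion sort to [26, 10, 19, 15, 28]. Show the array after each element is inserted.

First element 26 is already 'sorted'
Insert 10: shifted 1 elements -> [10, 26, 19, 15, 28]
Insert 19: shifted 1 elements -> [10, 19, 26, 15, 28]
Insert 15: shifted 2 elements -> [10, 15, 19, 26, 28]
Insert 28: shifted 0 elements -> [10, 15, 19, 26, 28]


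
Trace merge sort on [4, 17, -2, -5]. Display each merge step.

Divide and conquer:
  Merge [4] + [17] -> [4, 17]
  Merge [-2] + [-5] -> [-5, -2]
  Merge [4, 17] + [-5, -2] -> [-5, -2, 4, 17]


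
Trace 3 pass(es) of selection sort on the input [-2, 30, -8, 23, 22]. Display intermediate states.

Pass 1: Select minimum -8 at index 2, swap -> [-8, 30, -2, 23, 22]
Pass 2: Select minimum -2 at index 2, swap -> [-8, -2, 30, 23, 22]
Pass 3: Select minimum 22 at index 4, swap -> [-8, -2, 22, 23, 30]


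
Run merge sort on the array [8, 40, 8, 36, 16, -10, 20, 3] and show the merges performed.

Divide and conquer:
  Merge [8] + [40] -> [8, 40]
  Merge [8] + [36] -> [8, 36]
  Merge [8, 40] + [8, 36] -> [8, 8, 36, 40]
  Merge [16] + [-10] -> [-10, 16]
  Merge [20] + [3] -> [3, 20]
  Merge [-10, 16] + [3, 20] -> [-10, 3, 16, 20]
  Merge [8, 8, 36, 40] + [-10, 3, 16, 20] -> [-10, 3, 8, 8, 16, 20, 36, 40]


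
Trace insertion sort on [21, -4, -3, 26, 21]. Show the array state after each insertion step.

First element 21 is already 'sorted'
Insert -4: shifted 1 elements -> [-4, 21, -3, 26, 21]
Insert -3: shifted 1 elements -> [-4, -3, 21, 26, 21]
Insert 26: shifted 0 elements -> [-4, -3, 21, 26, 21]
Insert 21: shifted 1 elements -> [-4, -3, 21, 21, 26]


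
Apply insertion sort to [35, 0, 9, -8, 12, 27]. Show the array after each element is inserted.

First element 35 is already 'sorted'
Insert 0: shifted 1 elements -> [0, 35, 9, -8, 12, 27]
Insert 9: shifted 1 elements -> [0, 9, 35, -8, 12, 27]
Insert -8: shifted 3 elements -> [-8, 0, 9, 35, 12, 27]
Insert 12: shifted 1 elements -> [-8, 0, 9, 12, 35, 27]
Insert 27: shifted 1 elements -> [-8, 0, 9, 12, 27, 35]


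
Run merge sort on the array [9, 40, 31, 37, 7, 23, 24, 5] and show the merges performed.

Divide and conquer:
  Merge [9] + [40] -> [9, 40]
  Merge [31] + [37] -> [31, 37]
  Merge [9, 40] + [31, 37] -> [9, 31, 37, 40]
  Merge [7] + [23] -> [7, 23]
  Merge [24] + [5] -> [5, 24]
  Merge [7, 23] + [5, 24] -> [5, 7, 23, 24]
  Merge [9, 31, 37, 40] + [5, 7, 23, 24] -> [5, 7, 9, 23, 24, 31, 37, 40]


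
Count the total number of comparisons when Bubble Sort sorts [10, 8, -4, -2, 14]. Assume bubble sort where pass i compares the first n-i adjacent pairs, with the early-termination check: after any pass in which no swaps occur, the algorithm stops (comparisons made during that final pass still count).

Pass 1: compare adjacent pairs (0,1)..(3,4) = 4 comparison(s), 3 swap(s) -> [8, -4, -2, 10, 14]
Pass 2: compare adjacent pairs (0,1)..(2,3) = 3 comparison(s), 2 swap(s) -> [-4, -2, 8, 10, 14]
Pass 3: compare adjacent pairs (0,1)..(1,2) = 2 comparison(s), 0 swap(s) -> [-4, -2, 8, 10, 14]
No swaps in this pass, so bubble sort stops here.
Total comparisons: 4 + 3 + 2 = 9


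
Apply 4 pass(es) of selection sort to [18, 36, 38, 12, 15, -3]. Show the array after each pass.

Pass 1: Select minimum -3 at index 5, swap -> [-3, 36, 38, 12, 15, 18]
Pass 2: Select minimum 12 at index 3, swap -> [-3, 12, 38, 36, 15, 18]
Pass 3: Select minimum 15 at index 4, swap -> [-3, 12, 15, 36, 38, 18]
Pass 4: Select minimum 18 at index 5, swap -> [-3, 12, 15, 18, 38, 36]


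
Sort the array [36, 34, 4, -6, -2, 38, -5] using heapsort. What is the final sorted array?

Build heap: [38, 34, 36, -6, -2, 4, -5]
Extract 38: [36, 34, 4, -6, -2, -5, 38]
Extract 36: [34, -2, 4, -6, -5, 36, 38]
Extract 34: [4, -2, -5, -6, 34, 36, 38]
Extract 4: [-2, -6, -5, 4, 34, 36, 38]
Extract -2: [-5, -6, -2, 4, 34, 36, 38]
Extract -5: [-6, -5, -2, 4, 34, 36, 38]


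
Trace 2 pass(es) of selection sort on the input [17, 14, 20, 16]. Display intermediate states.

Pass 1: Select minimum 14 at index 1, swap -> [14, 17, 20, 16]
Pass 2: Select minimum 16 at index 3, swap -> [14, 16, 20, 17]


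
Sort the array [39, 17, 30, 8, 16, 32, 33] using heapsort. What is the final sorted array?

Build heap: [39, 17, 33, 8, 16, 32, 30]
Extract 39: [33, 17, 32, 8, 16, 30, 39]
Extract 33: [32, 17, 30, 8, 16, 33, 39]
Extract 32: [30, 17, 16, 8, 32, 33, 39]
Extract 30: [17, 8, 16, 30, 32, 33, 39]
Extract 17: [16, 8, 17, 30, 32, 33, 39]
Extract 16: [8, 16, 17, 30, 32, 33, 39]


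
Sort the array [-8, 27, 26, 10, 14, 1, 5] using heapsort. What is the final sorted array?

Build heap: [27, 14, 26, 10, -8, 1, 5]
Extract 27: [26, 14, 5, 10, -8, 1, 27]
Extract 26: [14, 10, 5, 1, -8, 26, 27]
Extract 14: [10, 1, 5, -8, 14, 26, 27]
Extract 10: [5, 1, -8, 10, 14, 26, 27]
Extract 5: [1, -8, 5, 10, 14, 26, 27]
Extract 1: [-8, 1, 5, 10, 14, 26, 27]


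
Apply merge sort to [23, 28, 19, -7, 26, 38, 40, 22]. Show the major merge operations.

Divide and conquer:
  Merge [23] + [28] -> [23, 28]
  Merge [19] + [-7] -> [-7, 19]
  Merge [23, 28] + [-7, 19] -> [-7, 19, 23, 28]
  Merge [26] + [38] -> [26, 38]
  Merge [40] + [22] -> [22, 40]
  Merge [26, 38] + [22, 40] -> [22, 26, 38, 40]
  Merge [-7, 19, 23, 28] + [22, 26, 38, 40] -> [-7, 19, 22, 23, 26, 28, 38, 40]


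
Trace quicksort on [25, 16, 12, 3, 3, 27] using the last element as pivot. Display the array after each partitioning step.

Partition 1: pivot=27 at index 5 -> [25, 16, 12, 3, 3, 27]
Partition 2: pivot=3 at index 1 -> [3, 3, 12, 25, 16, 27]
Partition 3: pivot=16 at index 3 -> [3, 3, 12, 16, 25, 27]


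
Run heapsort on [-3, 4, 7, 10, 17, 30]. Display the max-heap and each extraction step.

Build heap: [30, 17, 7, 10, 4, -3]
Extract 30: [17, 10, 7, -3, 4, 30]
Extract 17: [10, 4, 7, -3, 17, 30]
Extract 10: [7, 4, -3, 10, 17, 30]
Extract 7: [4, -3, 7, 10, 17, 30]
Extract 4: [-3, 4, 7, 10, 17, 30]


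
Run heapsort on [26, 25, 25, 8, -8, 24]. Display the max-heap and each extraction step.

Build heap: [26, 25, 25, 8, -8, 24]
Extract 26: [25, 24, 25, 8, -8, 26]
Extract 25: [25, 24, -8, 8, 25, 26]
Extract 25: [24, 8, -8, 25, 25, 26]
Extract 24: [8, -8, 24, 25, 25, 26]
Extract 8: [-8, 8, 24, 25, 25, 26]


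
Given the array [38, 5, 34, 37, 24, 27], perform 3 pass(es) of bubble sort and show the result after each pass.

After pass 1: [5, 34, 37, 24, 27, 38] (5 swaps)
After pass 2: [5, 34, 24, 27, 37, 38] (2 swaps)
After pass 3: [5, 24, 27, 34, 37, 38] (2 swaps)
Total swaps: 9


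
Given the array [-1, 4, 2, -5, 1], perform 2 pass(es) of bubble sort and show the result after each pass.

After pass 1: [-1, 2, -5, 1, 4] (3 swaps)
After pass 2: [-1, -5, 1, 2, 4] (2 swaps)
Total swaps: 5


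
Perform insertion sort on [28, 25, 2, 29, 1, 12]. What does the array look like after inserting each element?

First element 28 is already 'sorted'
Insert 25: shifted 1 elements -> [25, 28, 2, 29, 1, 12]
Insert 2: shifted 2 elements -> [2, 25, 28, 29, 1, 12]
Insert 29: shifted 0 elements -> [2, 25, 28, 29, 1, 12]
Insert 1: shifted 4 elements -> [1, 2, 25, 28, 29, 12]
Insert 12: shifted 3 elements -> [1, 2, 12, 25, 28, 29]


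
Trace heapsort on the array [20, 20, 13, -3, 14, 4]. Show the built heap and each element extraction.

Build heap: [20, 20, 13, -3, 14, 4]
Extract 20: [20, 14, 13, -3, 4, 20]
Extract 20: [14, 4, 13, -3, 20, 20]
Extract 14: [13, 4, -3, 14, 20, 20]
Extract 13: [4, -3, 13, 14, 20, 20]
Extract 4: [-3, 4, 13, 14, 20, 20]


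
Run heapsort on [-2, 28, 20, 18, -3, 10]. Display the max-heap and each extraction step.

Build heap: [28, 18, 20, -2, -3, 10]
Extract 28: [20, 18, 10, -2, -3, 28]
Extract 20: [18, -2, 10, -3, 20, 28]
Extract 18: [10, -2, -3, 18, 20, 28]
Extract 10: [-2, -3, 10, 18, 20, 28]
Extract -2: [-3, -2, 10, 18, 20, 28]


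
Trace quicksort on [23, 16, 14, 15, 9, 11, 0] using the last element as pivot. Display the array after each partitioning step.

Partition 1: pivot=0 at index 0 -> [0, 16, 14, 15, 9, 11, 23]
Partition 2: pivot=23 at index 6 -> [0, 16, 14, 15, 9, 11, 23]
Partition 3: pivot=11 at index 2 -> [0, 9, 11, 15, 16, 14, 23]
Partition 4: pivot=14 at index 3 -> [0, 9, 11, 14, 16, 15, 23]
Partition 5: pivot=15 at index 4 -> [0, 9, 11, 14, 15, 16, 23]


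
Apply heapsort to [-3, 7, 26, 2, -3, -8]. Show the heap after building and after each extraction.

Build heap: [26, 7, -3, 2, -3, -8]
Extract 26: [7, 2, -3, -8, -3, 26]
Extract 7: [2, -3, -3, -8, 7, 26]
Extract 2: [-3, -8, -3, 2, 7, 26]
Extract -3: [-3, -8, -3, 2, 7, 26]
Extract -3: [-8, -3, -3, 2, 7, 26]


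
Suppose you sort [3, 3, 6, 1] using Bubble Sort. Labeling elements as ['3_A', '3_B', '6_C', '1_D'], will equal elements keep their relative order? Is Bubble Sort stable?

Trace Bubble Sort on the labeled array (the key is the number; the letter only tracks identity):
  After pass 1: [3_A, 3_B, 1_D, 6_C]
  After pass 2: [3_A, 1_D, 3_B, 6_C]
  After pass 3: [1_D, 3_A, 3_B, 6_C]
Final order: [1_D, 3_A, 3_B, 6_C]
Equal keys:
  value 3: originally 3_A, 3_B; after sorting 3_A, 3_B -> order preserved
All equal keys kept their original relative order. Bubble Sort is stable: it only swaps adjacent elements when the left one is strictly greater, so equal keys never move past each other.
Answer: Stable


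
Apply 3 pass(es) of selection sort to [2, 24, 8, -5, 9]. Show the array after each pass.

Pass 1: Select minimum -5 at index 3, swap -> [-5, 24, 8, 2, 9]
Pass 2: Select minimum 2 at index 3, swap -> [-5, 2, 8, 24, 9]
Pass 3: Select minimum 8 at index 2, swap -> [-5, 2, 8, 24, 9]


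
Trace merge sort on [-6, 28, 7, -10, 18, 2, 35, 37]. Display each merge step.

Divide and conquer:
  Merge [-6] + [28] -> [-6, 28]
  Merge [7] + [-10] -> [-10, 7]
  Merge [-6, 28] + [-10, 7] -> [-10, -6, 7, 28]
  Merge [18] + [2] -> [2, 18]
  Merge [35] + [37] -> [35, 37]
  Merge [2, 18] + [35, 37] -> [2, 18, 35, 37]
  Merge [-10, -6, 7, 28] + [2, 18, 35, 37] -> [-10, -6, 2, 7, 18, 28, 35, 37]


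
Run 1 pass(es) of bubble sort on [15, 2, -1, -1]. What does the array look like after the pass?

After pass 1: [2, -1, -1, 15] (3 swaps)
Total swaps: 3


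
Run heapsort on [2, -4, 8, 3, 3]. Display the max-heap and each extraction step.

Build heap: [8, 3, 2, -4, 3]
Extract 8: [3, 3, 2, -4, 8]
Extract 3: [3, -4, 2, 3, 8]
Extract 3: [2, -4, 3, 3, 8]
Extract 2: [-4, 2, 3, 3, 8]


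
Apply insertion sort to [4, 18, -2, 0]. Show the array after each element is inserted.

First element 4 is already 'sorted'
Insert 18: shifted 0 elements -> [4, 18, -2, 0]
Insert -2: shifted 2 elements -> [-2, 4, 18, 0]
Insert 0: shifted 2 elements -> [-2, 0, 4, 18]


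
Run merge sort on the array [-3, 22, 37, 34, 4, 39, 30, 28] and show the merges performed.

Divide and conquer:
  Merge [-3] + [22] -> [-3, 22]
  Merge [37] + [34] -> [34, 37]
  Merge [-3, 22] + [34, 37] -> [-3, 22, 34, 37]
  Merge [4] + [39] -> [4, 39]
  Merge [30] + [28] -> [28, 30]
  Merge [4, 39] + [28, 30] -> [4, 28, 30, 39]
  Merge [-3, 22, 34, 37] + [4, 28, 30, 39] -> [-3, 4, 22, 28, 30, 34, 37, 39]


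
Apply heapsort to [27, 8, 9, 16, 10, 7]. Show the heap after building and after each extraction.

Build heap: [27, 16, 9, 8, 10, 7]
Extract 27: [16, 10, 9, 8, 7, 27]
Extract 16: [10, 8, 9, 7, 16, 27]
Extract 10: [9, 8, 7, 10, 16, 27]
Extract 9: [8, 7, 9, 10, 16, 27]
Extract 8: [7, 8, 9, 10, 16, 27]


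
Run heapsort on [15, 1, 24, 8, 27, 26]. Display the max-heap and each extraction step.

Build heap: [27, 15, 26, 8, 1, 24]
Extract 27: [26, 15, 24, 8, 1, 27]
Extract 26: [24, 15, 1, 8, 26, 27]
Extract 24: [15, 8, 1, 24, 26, 27]
Extract 15: [8, 1, 15, 24, 26, 27]
Extract 8: [1, 8, 15, 24, 26, 27]


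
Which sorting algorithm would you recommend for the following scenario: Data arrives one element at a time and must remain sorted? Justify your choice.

Best choice: Insertion sort
Reason: Insertion sort naturally handles online/streaming input by inserting each new element into sorted position


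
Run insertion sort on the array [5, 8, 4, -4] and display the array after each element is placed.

First element 5 is already 'sorted'
Insert 8: shifted 0 elements -> [5, 8, 4, -4]
Insert 4: shifted 2 elements -> [4, 5, 8, -4]
Insert -4: shifted 3 elements -> [-4, 4, 5, 8]


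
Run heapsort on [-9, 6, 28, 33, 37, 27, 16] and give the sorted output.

Build heap: [37, 33, 28, -9, 6, 27, 16]
Extract 37: [33, 16, 28, -9, 6, 27, 37]
Extract 33: [28, 16, 27, -9, 6, 33, 37]
Extract 28: [27, 16, 6, -9, 28, 33, 37]
Extract 27: [16, -9, 6, 27, 28, 33, 37]
Extract 16: [6, -9, 16, 27, 28, 33, 37]
Extract 6: [-9, 6, 16, 27, 28, 33, 37]


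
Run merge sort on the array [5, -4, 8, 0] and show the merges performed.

Divide and conquer:
  Merge [5] + [-4] -> [-4, 5]
  Merge [8] + [0] -> [0, 8]
  Merge [-4, 5] + [0, 8] -> [-4, 0, 5, 8]


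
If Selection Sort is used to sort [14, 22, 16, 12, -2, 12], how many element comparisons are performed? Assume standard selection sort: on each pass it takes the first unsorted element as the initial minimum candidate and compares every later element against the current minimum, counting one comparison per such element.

Pass 1: scan indices 1..5 for the minimum = 5 comparison(s); min is -2, place at index 0 -> [-2, 22, 16, 12, 14, 12]
Pass 2: scan indices 2..5 for the minimum = 4 comparison(s); min is 12, place at index 1 -> [-2, 12, 16, 22, 14, 12]
Pass 3: scan indices 3..5 for the minimum = 3 comparison(s); min is 12, place at index 2 -> [-2, 12, 12, 22, 14, 16]
Pass 4: scan indices 4..5 for the minimum = 2 comparison(s); min is 14, place at index 3 -> [-2, 12, 12, 14, 22, 16]
Pass 5: scan indices 5..5 for the minimum = 1 comparison(s); min is 16, place at index 4 -> [-2, 12, 12, 14, 16, 22]
Selection sort always scans the whole unsorted suffix, so the count is (n-1) + (n-2) + ... + 1 = n(n-1)/2 = 6*5/2 = 15 regardless of the input order.
Total comparisons: 5 + 4 + 3 + 2 + 1 = 15


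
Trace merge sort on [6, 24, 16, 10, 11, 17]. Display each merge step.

Divide and conquer:
  Merge [24] + [16] -> [16, 24]
  Merge [6] + [16, 24] -> [6, 16, 24]
  Merge [11] + [17] -> [11, 17]
  Merge [10] + [11, 17] -> [10, 11, 17]
  Merge [6, 16, 24] + [10, 11, 17] -> [6, 10, 11, 16, 17, 24]


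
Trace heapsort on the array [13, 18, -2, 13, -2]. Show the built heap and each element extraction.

Build heap: [18, 13, -2, 13, -2]
Extract 18: [13, 13, -2, -2, 18]
Extract 13: [13, -2, -2, 13, 18]
Extract 13: [-2, -2, 13, 13, 18]
Extract -2: [-2, -2, 13, 13, 18]


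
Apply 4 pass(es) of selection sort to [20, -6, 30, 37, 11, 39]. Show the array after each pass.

Pass 1: Select minimum -6 at index 1, swap -> [-6, 20, 30, 37, 11, 39]
Pass 2: Select minimum 11 at index 4, swap -> [-6, 11, 30, 37, 20, 39]
Pass 3: Select minimum 20 at index 4, swap -> [-6, 11, 20, 37, 30, 39]
Pass 4: Select minimum 30 at index 4, swap -> [-6, 11, 20, 30, 37, 39]


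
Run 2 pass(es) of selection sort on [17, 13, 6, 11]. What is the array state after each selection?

Pass 1: Select minimum 6 at index 2, swap -> [6, 13, 17, 11]
Pass 2: Select minimum 11 at index 3, swap -> [6, 11, 17, 13]


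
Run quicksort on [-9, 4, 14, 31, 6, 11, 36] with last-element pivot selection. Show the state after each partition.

Partition 1: pivot=36 at index 6 -> [-9, 4, 14, 31, 6, 11, 36]
Partition 2: pivot=11 at index 3 -> [-9, 4, 6, 11, 14, 31, 36]
Partition 3: pivot=6 at index 2 -> [-9, 4, 6, 11, 14, 31, 36]
Partition 4: pivot=4 at index 1 -> [-9, 4, 6, 11, 14, 31, 36]
Partition 5: pivot=31 at index 5 -> [-9, 4, 6, 11, 14, 31, 36]


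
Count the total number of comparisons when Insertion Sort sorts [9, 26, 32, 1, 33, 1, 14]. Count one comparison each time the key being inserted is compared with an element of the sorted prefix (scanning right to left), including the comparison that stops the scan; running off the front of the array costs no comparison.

Insert 26: 9 <= 26 (stop) = 1 comparison(s) -> [9, 26, 32, 1, 33, 1, 14]
Insert 32: 26 <= 32 (stop) = 1 comparison(s) -> [9, 26, 32, 1, 33, 1, 14]
Insert 1: 32 > 1 (shift), 26 > 1 (shift), 9 > 1 (shift), reached front = 3 comparison(s) -> [1, 9, 26, 32, 33, 1, 14]
Insert 33: 32 <= 33 (stop) = 1 comparison(s) -> [1, 9, 26, 32, 33, 1, 14]
Insert 1: 33 > 1 (shift), 32 > 1 (shift), 26 > 1 (shift), 9 > 1 (shift), 1 <= 1 (stop) = 5 comparison(s) -> [1, 1, 9, 26, 32, 33, 14]
Insert 14: 33 > 14 (shift), 32 > 14 (shift), 26 > 14 (shift), 9 <= 14 (stop) = 4 comparison(s) -> [1, 1, 9, 14, 26, 32, 33]
Total comparisons: 1 + 1 + 3 + 1 + 5 + 4 = 15


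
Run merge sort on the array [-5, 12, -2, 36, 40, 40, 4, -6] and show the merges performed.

Divide and conquer:
  Merge [-5] + [12] -> [-5, 12]
  Merge [-2] + [36] -> [-2, 36]
  Merge [-5, 12] + [-2, 36] -> [-5, -2, 12, 36]
  Merge [40] + [40] -> [40, 40]
  Merge [4] + [-6] -> [-6, 4]
  Merge [40, 40] + [-6, 4] -> [-6, 4, 40, 40]
  Merge [-5, -2, 12, 36] + [-6, 4, 40, 40] -> [-6, -5, -2, 4, 12, 36, 40, 40]


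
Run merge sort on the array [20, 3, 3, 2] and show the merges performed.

Divide and conquer:
  Merge [20] + [3] -> [3, 20]
  Merge [3] + [2] -> [2, 3]
  Merge [3, 20] + [2, 3] -> [2, 3, 3, 20]


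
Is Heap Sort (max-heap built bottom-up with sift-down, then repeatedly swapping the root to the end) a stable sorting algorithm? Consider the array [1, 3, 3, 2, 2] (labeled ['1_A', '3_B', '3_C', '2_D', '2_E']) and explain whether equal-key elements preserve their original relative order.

Trace Heap Sort on the labeled array (the key is the number; the letter only tracks identity):
  Build max-heap: [3_B, 2_D, 3_C, 1_A, 2_E]
  Swap root 3_B to index 4, re-heapify first 4 -> [3_C, 2_D, 2_E, 1_A, 3_B]
  Swap root 3_C to index 3, re-heapify first 3 -> [2_D, 1_A, 2_E, 3_C, 3_B]
  Swap root 2_D to index 2, re-heapify first 2 -> [2_E, 1_A, 2_D, 3_C, 3_B]
  Swap root 2_E to index 1, re-heapify first 1 -> [1_A, 2_E, 2_D, 3_C, 3_B]
Final order: [1_A, 2_E, 2_D, 3_C, 3_B]
Equal keys:
  value 2: originally 2_D, 2_E; after sorting 2_E, 2_D -> order changed
  value 3: originally 3_B, 3_C; after sorting 3_C, 3_B -> order changed
Equal keys were reordered, so Heap Sort is not stable: heap construction and root-to-end swaps move elements without regard to the original order of equal keys. (One such input is enough; an unstable sort may happen to preserve order on other inputs, but it gives no guarantee.)
Answer: Not stable


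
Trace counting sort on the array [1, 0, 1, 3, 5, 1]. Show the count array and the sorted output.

Count array: [1, 3, 0, 1, 0, 1]
(count[i] = number of elements equal to i)
Cumulative count: [1, 4, 4, 5, 5, 6]
Sorted: [0, 1, 1, 1, 3, 5]


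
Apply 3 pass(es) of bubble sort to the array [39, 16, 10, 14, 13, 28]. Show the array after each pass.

After pass 1: [16, 10, 14, 13, 28, 39] (5 swaps)
After pass 2: [10, 14, 13, 16, 28, 39] (3 swaps)
After pass 3: [10, 13, 14, 16, 28, 39] (1 swaps)
Total swaps: 9


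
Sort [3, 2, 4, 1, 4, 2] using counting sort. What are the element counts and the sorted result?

Count array: [0, 1, 2, 1, 2]
(count[i] = number of elements equal to i)
Cumulative count: [0, 1, 3, 4, 6]
Sorted: [1, 2, 2, 3, 4, 4]


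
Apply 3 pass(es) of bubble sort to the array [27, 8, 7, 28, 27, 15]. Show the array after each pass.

After pass 1: [8, 7, 27, 27, 15, 28] (4 swaps)
After pass 2: [7, 8, 27, 15, 27, 28] (2 swaps)
After pass 3: [7, 8, 15, 27, 27, 28] (1 swaps)
Total swaps: 7


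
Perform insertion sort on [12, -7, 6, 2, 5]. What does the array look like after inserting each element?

First element 12 is already 'sorted'
Insert -7: shifted 1 elements -> [-7, 12, 6, 2, 5]
Insert 6: shifted 1 elements -> [-7, 6, 12, 2, 5]
Insert 2: shifted 2 elements -> [-7, 2, 6, 12, 5]
Insert 5: shifted 2 elements -> [-7, 2, 5, 6, 12]


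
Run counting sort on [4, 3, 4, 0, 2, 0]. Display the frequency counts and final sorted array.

Count array: [2, 0, 1, 1, 2]
(count[i] = number of elements equal to i)
Cumulative count: [2, 2, 3, 4, 6]
Sorted: [0, 0, 2, 3, 4, 4]


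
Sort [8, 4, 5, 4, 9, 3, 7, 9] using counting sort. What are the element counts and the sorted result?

Count array: [0, 0, 0, 1, 2, 1, 0, 1, 1, 2]
(count[i] = number of elements equal to i)
Cumulative count: [0, 0, 0, 1, 3, 4, 4, 5, 6, 8]
Sorted: [3, 4, 4, 5, 7, 8, 9, 9]


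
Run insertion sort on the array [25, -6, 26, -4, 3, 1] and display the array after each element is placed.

First element 25 is already 'sorted'
Insert -6: shifted 1 elements -> [-6, 25, 26, -4, 3, 1]
Insert 26: shifted 0 elements -> [-6, 25, 26, -4, 3, 1]
Insert -4: shifted 2 elements -> [-6, -4, 25, 26, 3, 1]
Insert 3: shifted 2 elements -> [-6, -4, 3, 25, 26, 1]
Insert 1: shifted 3 elements -> [-6, -4, 1, 3, 25, 26]


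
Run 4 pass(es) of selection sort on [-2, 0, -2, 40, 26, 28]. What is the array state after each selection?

Pass 1: Select minimum -2 at index 0, swap -> [-2, 0, -2, 40, 26, 28]
Pass 2: Select minimum -2 at index 2, swap -> [-2, -2, 0, 40, 26, 28]
Pass 3: Select minimum 0 at index 2, swap -> [-2, -2, 0, 40, 26, 28]
Pass 4: Select minimum 26 at index 4, swap -> [-2, -2, 0, 26, 40, 28]


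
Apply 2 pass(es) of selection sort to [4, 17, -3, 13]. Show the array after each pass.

Pass 1: Select minimum -3 at index 2, swap -> [-3, 17, 4, 13]
Pass 2: Select minimum 4 at index 2, swap -> [-3, 4, 17, 13]


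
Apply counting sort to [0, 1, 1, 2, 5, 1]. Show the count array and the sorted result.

Count array: [1, 3, 1, 0, 0, 1]
(count[i] = number of elements equal to i)
Cumulative count: [1, 4, 5, 5, 5, 6]
Sorted: [0, 1, 1, 1, 2, 5]
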